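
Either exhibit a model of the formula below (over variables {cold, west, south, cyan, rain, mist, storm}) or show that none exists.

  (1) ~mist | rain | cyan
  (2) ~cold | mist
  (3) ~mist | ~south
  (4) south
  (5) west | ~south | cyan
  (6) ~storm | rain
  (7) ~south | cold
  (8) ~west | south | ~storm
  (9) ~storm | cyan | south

UNSATISFIABLE

(south) alone gives south = 1.
(~mist) alone gives mist = 0.
(~cold) alone gives cold = 0.
Now (cold) is unsatisfied and unit — conflict.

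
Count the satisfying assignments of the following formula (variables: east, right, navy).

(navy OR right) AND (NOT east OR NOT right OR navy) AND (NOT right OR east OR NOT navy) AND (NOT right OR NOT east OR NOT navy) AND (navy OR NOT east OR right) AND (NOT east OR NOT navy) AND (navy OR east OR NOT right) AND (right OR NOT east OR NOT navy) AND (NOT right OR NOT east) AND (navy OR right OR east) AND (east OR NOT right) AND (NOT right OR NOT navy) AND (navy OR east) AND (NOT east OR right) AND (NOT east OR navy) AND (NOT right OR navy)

1

There are 2^3 = 8 truth assignments over (east, right, navy).
Split on navy. With navy = true, the clauses containing navy are satisfied and NOT navy drops from the rest; 1 of the 2^2 = 4 assignments to the other variables satisfy what remains.
With navy = false, by the same count on the reduced clause set, 0 assignments work.
Total: 1 + 0 = 1.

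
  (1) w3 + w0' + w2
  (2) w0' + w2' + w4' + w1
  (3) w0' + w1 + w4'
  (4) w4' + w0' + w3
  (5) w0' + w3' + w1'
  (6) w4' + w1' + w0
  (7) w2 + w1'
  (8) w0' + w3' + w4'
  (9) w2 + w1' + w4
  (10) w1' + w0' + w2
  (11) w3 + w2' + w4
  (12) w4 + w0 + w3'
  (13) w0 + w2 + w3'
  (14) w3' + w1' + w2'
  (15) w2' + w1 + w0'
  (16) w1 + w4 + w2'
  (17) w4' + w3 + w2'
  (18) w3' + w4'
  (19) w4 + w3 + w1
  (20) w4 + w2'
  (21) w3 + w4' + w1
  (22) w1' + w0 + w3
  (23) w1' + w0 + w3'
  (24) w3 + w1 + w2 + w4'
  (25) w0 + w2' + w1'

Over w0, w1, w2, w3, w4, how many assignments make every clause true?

There are 2^5 = 32 truth assignments over (w0, w1, w2, w3, w4).
Split on w1. With w1 = 1, the clauses containing w1 are satisfied and w1' drops from the rest; 0 of the 2^4 = 16 assignments to the other variables satisfy what remains.
With w1 = 0, by the same count on the reduced clause set, 1 assignment works.
Total: 0 + 1 = 1.

1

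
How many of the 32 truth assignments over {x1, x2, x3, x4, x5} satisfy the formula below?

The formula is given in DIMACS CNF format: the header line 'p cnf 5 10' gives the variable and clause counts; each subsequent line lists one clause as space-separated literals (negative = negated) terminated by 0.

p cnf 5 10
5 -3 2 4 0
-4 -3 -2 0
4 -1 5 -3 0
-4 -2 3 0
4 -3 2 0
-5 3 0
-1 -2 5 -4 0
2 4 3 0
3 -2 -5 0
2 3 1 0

There are 2^5 = 32 truth assignments over (x1, x2, x3, x4, x5).
Split on x5. With x5 = True, the clauses containing x5 are satisfied and ¬x5 drops from the rest; 4 of the 2^4 = 16 assignments to the other variables satisfy what remains.
With x5 = False, by the same count on the reduced clause set, 6 assignments work.
(One model: x1=F, x2=F, x3=T, x4=T, x5=F.)
Total: 4 + 6 = 10.

10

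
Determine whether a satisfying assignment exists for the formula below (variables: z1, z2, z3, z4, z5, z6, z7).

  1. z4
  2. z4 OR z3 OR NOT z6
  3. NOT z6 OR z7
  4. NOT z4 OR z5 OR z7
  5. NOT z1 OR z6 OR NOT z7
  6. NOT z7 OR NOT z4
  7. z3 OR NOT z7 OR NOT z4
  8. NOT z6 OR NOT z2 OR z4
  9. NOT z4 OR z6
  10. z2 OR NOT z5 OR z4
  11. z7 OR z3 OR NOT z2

The clause (z4) is unit, so z4 = true.
The clause (NOT z7) is unit, so z7 = false.
The clause (NOT z6) is unit, so z6 = false.
Now (z6) is unsatisfied and unit — conflict.
No assignment satisfies every clause.

No, unsatisfiable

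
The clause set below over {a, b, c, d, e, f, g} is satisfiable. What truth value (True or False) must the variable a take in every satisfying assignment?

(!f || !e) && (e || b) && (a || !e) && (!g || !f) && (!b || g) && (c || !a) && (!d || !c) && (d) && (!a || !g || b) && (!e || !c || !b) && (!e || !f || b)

False

Suppose a = true.
Unit clause (c) forces c = true.
Unit clause (!d) forces d = false.
That conflicts with the unit clause (d).
So every satisfying assignment has a = False.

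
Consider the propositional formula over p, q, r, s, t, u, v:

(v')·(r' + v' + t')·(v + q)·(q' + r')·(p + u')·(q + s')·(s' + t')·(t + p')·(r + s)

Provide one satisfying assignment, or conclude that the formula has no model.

The clause (v') is unit, so v = 0.
The clause (q) is unit, so q = 1.
The clause (r') is unit, so r = 0.
The clause (s) is unit, so s = 1.
The clause (t') is unit, so t = 0.
The clause (p') is unit, so p = 0.
The clause (u') is unit, so u = 0.
All clauses are satisfied.

p ↦ 0; q ↦ 1; r ↦ 0; s ↦ 1; t ↦ 0; u ↦ 0; v ↦ 0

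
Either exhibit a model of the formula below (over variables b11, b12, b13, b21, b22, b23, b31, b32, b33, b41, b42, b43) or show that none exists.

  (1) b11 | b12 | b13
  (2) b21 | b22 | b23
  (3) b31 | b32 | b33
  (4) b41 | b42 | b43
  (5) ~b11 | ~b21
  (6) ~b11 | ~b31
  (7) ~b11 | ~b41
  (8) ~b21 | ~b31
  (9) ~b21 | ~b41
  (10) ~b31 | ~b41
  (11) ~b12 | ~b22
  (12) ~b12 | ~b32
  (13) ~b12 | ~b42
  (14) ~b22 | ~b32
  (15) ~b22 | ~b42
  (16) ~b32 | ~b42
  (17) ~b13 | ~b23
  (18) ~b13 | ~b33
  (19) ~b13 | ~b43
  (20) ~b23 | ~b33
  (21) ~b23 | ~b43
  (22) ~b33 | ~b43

Suppose b11 = 0.
Suppose b12 = 1.
Unit clause (~b22) forces b22 = 0.
Unit clause (~b32) forces b32 = 0.
Unit clause (~b42) forces b42 = 0.
Suppose b21 = 1.
Unit clause (~b31) forces b31 = 0.
Unit clause (b33) forces b33 = 1.
Unit clause (~b41) forces b41 = 0.
Unit clause (b43) forces b43 = 1.
But (~b43) is also a unit clause — contradiction.
That branch fails; take b21 = 0 instead.
Unit clause (b23) forces b23 = 1.
Unit clause (~b13) forces b13 = 0.
Unit clause (~b33) forces b33 = 0.
Unit clause (b31) forces b31 = 1.
Unit clause (~b41) forces b41 = 0.
Unit clause (b43) forces b43 = 1.
But (~b43) is also a unit clause — contradiction.
Neither b21 = 1 nor b21 = 0 works.
That branch fails; take b12 = 0 instead.
Unit clause (b13) forces b13 = 1.
Unit clause (~b23) forces b23 = 0.
Unit clause (~b33) forces b33 = 0.
Unit clause (~b43) forces b43 = 0.
Suppose b21 = 1.
Unit clause (~b31) forces b31 = 0.
Unit clause (b32) forces b32 = 1.
Unit clause (~b41) forces b41 = 0.
Unit clause (b42) forces b42 = 1.
But (~b42) is also a unit clause — contradiction.
That branch fails; take b21 = 0 instead.
Unit clause (b22) forces b22 = 1.
Unit clause (~b32) forces b32 = 0.
Unit clause (b31) forces b31 = 1.
Unit clause (~b41) forces b41 = 0.
Unit clause (b42) forces b42 = 1.
But (~b42) is also a unit clause — contradiction.
Neither b21 = 1 nor b21 = 0 works.
Neither b12 = 1 nor b12 = 0 works.
That branch fails; take b11 = 1 instead.
Unit clause (~b21) forces b21 = 0.
Unit clause (~b31) forces b31 = 0.
Unit clause (~b41) forces b41 = 0.
Suppose b22 = 1.
Unit clause (~b12) forces b12 = 0.
Unit clause (~b32) forces b32 = 0.
Unit clause (b33) forces b33 = 1.
Unit clause (~b42) forces b42 = 0.
Unit clause (b43) forces b43 = 1.
But (~b43) is also a unit clause — contradiction.
That branch fails; take b22 = 0 instead.
Unit clause (b23) forces b23 = 1.
Unit clause (~b13) forces b13 = 0.
Unit clause (~b33) forces b33 = 0.
Unit clause (b32) forces b32 = 1.
Unit clause (~b12) forces b12 = 0.
Unit clause (~b42) forces b42 = 0.
Unit clause (b43) forces b43 = 1.
But (~b43) is also a unit clause — contradiction.
Neither b22 = 1 nor b22 = 0 works.
Neither b11 = 1 nor b11 = 0 works.

UNSATISFIABLE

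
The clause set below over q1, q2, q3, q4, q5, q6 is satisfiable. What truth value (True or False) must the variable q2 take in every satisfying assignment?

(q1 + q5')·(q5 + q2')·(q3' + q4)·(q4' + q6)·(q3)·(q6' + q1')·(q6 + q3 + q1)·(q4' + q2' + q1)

False

Suppose q2 = 1.
Unit clause (q5) forces q5 = 1.
Unit clause (q1) forces q1 = 1.
Unit clause (q3) forces q3 = 1.
Unit clause (q4) forces q4 = 1.
Unit clause (q6) forces q6 = 1.
Now (q6') is unsatisfied and unit — conflict.
So every satisfying assignment has q2 = False.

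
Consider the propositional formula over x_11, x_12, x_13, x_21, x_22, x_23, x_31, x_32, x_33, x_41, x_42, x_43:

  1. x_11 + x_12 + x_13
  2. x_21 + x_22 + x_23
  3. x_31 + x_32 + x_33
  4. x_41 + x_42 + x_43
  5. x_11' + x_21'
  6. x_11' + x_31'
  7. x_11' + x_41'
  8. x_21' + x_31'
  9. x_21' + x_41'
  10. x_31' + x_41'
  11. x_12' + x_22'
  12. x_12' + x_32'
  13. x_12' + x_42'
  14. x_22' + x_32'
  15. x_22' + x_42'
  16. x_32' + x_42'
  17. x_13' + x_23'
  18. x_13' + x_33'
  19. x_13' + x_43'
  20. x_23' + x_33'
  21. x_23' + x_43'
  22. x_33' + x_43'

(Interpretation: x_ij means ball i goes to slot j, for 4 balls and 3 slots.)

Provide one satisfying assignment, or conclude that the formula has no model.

UNSATISFIABLE

Branch on x_11: set x_11 = 0.
Branch on x_12: set x_12 = 1.
Unit clause (x_22') forces x_22 = 0.
Unit clause (x_32') forces x_32 = 0.
Unit clause (x_42') forces x_42 = 0.
Branch on x_21: set x_21 = 1.
Unit clause (x_31') forces x_31 = 0.
Unit clause (x_33) forces x_33 = 1.
Unit clause (x_41') forces x_41 = 0.
Unit clause (x_43) forces x_43 = 1.
But (x_43') is also a unit clause — contradiction.
So x_21 must be the other value — set x_21 = 0.
Unit clause (x_23) forces x_23 = 1.
Unit clause (x_13') forces x_13 = 0.
Unit clause (x_33') forces x_33 = 0.
Unit clause (x_31) forces x_31 = 1.
Unit clause (x_41') forces x_41 = 0.
Unit clause (x_43) forces x_43 = 1.
But (x_43') is also a unit clause — contradiction.
Neither x_21 = 1 nor x_21 = 0 works.
So x_12 must be the other value — set x_12 = 0.
Unit clause (x_13) forces x_13 = 1.
Unit clause (x_23') forces x_23 = 0.
Unit clause (x_33') forces x_33 = 0.
Unit clause (x_43') forces x_43 = 0.
Branch on x_21: set x_21 = 1.
Unit clause (x_31') forces x_31 = 0.
Unit clause (x_32) forces x_32 = 1.
Unit clause (x_41') forces x_41 = 0.
Unit clause (x_42) forces x_42 = 1.
But (x_42') is also a unit clause — contradiction.
So x_21 must be the other value — set x_21 = 0.
Unit clause (x_22) forces x_22 = 1.
Unit clause (x_32') forces x_32 = 0.
Unit clause (x_31) forces x_31 = 1.
Unit clause (x_41') forces x_41 = 0.
Unit clause (x_42) forces x_42 = 1.
But (x_42') is also a unit clause — contradiction.
Neither x_21 = 1 nor x_21 = 0 works.
Neither x_12 = 1 nor x_12 = 0 works.
So x_11 must be the other value — set x_11 = 1.
Unit clause (x_21') forces x_21 = 0.
Unit clause (x_31') forces x_31 = 0.
Unit clause (x_41') forces x_41 = 0.
Branch on x_22: set x_22 = 1.
Unit clause (x_12') forces x_12 = 0.
Unit clause (x_32') forces x_32 = 0.
Unit clause (x_33) forces x_33 = 1.
Unit clause (x_42') forces x_42 = 0.
Unit clause (x_43) forces x_43 = 1.
But (x_43') is also a unit clause — contradiction.
So x_22 must be the other value — set x_22 = 0.
Unit clause (x_23) forces x_23 = 1.
Unit clause (x_13') forces x_13 = 0.
Unit clause (x_33') forces x_33 = 0.
Unit clause (x_32) forces x_32 = 1.
Unit clause (x_12') forces x_12 = 0.
Unit clause (x_42') forces x_42 = 0.
Unit clause (x_43) forces x_43 = 1.
But (x_43') is also a unit clause — contradiction.
Neither x_22 = 1 nor x_22 = 0 works.
Neither x_11 = 1 nor x_11 = 0 works.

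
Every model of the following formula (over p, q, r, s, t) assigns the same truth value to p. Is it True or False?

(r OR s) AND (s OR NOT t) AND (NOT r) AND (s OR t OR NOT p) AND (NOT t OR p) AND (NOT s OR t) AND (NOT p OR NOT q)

True

Suppose p = false.
From the singleton clause (NOT r), r = false.
From the singleton clause (s), s = true.
From the singleton clause (NOT t), t = false.
Now (t) is unsatisfied and unit — conflict.
So every satisfying assignment has p = True.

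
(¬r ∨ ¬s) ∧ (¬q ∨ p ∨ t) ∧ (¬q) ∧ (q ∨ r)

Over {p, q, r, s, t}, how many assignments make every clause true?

4

There are 2^5 = 32 truth assignments over (p, q, r, s, t).
Split on r. With r = True, the clauses containing r are satisfied and ¬r drops from the rest; 4 of the 2^4 = 16 assignments to the other variables satisfy what remains.
With r = False, by the same count on the reduced clause set, 0 assignments work.
(One model: p=F, q=F, r=T, s=F, t=F.)
Total: 4 + 0 = 4.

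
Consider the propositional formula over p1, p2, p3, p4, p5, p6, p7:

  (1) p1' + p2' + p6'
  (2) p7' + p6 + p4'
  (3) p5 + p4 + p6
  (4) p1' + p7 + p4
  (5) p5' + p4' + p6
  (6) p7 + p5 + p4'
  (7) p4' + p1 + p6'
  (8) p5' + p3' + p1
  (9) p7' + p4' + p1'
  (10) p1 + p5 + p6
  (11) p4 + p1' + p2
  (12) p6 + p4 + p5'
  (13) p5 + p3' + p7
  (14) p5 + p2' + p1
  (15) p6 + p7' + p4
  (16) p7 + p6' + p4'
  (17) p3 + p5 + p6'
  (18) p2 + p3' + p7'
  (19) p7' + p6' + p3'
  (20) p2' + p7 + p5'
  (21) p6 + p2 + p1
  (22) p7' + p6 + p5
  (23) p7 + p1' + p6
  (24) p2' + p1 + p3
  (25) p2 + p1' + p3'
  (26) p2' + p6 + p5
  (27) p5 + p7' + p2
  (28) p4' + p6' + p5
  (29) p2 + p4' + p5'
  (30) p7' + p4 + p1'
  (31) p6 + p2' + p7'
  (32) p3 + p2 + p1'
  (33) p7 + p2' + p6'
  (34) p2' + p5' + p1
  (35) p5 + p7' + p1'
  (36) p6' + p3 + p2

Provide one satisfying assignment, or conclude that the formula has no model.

UNSATISFIABLE

Try p1 = 0.
Try p4 = 0.
Try p5 = 1.
Unit clause (p3') forces p3 = 0.
Unit clause (p6) forces p6 = 1.
Unit clause (p2') forces p2 = 0.
But (p2) is also a unit clause — contradiction.
So p5 must be the other value — set p5 = 0.
Unit clause (p6) forces p6 = 1.
Unit clause (p2') forces p2 = 0.
Unit clause (p3) forces p3 = 1.
Unit clause (p7) forces p7 = 1.
But (p7') is also a unit clause — contradiction.
Neither p5 = 1 nor p5 = 0 works.
So p4 must be the other value — set p4 = 1.
Unit clause (p6') forces p6 = 0.
Unit clause (p7') forces p7 = 0.
Unit clause (p5') forces p5 = 0.
But (p5) is also a unit clause — contradiction.
Neither p4 = 1 nor p4 = 0 works.
So p1 must be the other value — set p1 = 1.
Try p2 = 0.
Unit clause (p4) forces p4 = 1.
Unit clause (p7') forces p7 = 0.
Unit clause (p5) forces p5 = 1.
But (p5') is also a unit clause — contradiction.
So p2 must be the other value — set p2 = 1.
Unit clause (p6') forces p6 = 0.
Unit clause (p7) forces p7 = 1.
But (p7') is also a unit clause — contradiction.
Neither p2 = 1 nor p2 = 0 works.
Neither p1 = 1 nor p1 = 0 works.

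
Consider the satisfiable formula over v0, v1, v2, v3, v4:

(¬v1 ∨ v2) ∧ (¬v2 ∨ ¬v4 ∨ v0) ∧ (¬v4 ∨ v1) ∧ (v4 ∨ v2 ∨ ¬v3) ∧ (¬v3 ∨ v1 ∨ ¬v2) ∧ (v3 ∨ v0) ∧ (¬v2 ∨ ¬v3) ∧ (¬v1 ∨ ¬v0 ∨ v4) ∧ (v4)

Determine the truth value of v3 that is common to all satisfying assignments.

False

Suppose v3 = True.
From the singleton clause (¬v2), v2 = False.
From the singleton clause (¬v1), v1 = False.
From the singleton clause (¬v4), v4 = False.
Now (v4) is unsatisfied and unit — conflict.
So every satisfying assignment has v3 = False.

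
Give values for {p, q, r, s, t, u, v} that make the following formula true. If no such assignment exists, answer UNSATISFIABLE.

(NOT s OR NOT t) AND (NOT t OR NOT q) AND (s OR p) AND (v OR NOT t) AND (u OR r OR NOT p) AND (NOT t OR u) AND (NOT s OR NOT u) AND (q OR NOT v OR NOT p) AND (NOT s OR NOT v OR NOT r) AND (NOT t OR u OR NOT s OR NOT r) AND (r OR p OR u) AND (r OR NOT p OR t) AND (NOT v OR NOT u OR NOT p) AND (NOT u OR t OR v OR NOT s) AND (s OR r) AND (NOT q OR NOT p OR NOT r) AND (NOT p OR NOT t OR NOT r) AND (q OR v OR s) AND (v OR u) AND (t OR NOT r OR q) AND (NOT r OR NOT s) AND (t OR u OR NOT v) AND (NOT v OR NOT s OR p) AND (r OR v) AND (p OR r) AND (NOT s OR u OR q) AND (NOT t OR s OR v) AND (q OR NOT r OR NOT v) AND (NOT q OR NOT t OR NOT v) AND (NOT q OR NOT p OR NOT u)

Branch on s: set s = false.
The clause (p) is unit, so p = true.
The clause (r) is unit, so r = true.
The clause (NOT q) is unit, so q = false.
The clause (NOT v) is unit, so v = false.
Now (v) is unsatisfied and unit — conflict.
Undo s and try s = true.
The clause (NOT t) is unit, so t = false.
The clause (NOT u) is unit, so u = false.
The clause (v) is unit, so v = true.
Now (NOT v) is unsatisfied and unit — conflict.
Both values of s lead to a conflict.

UNSATISFIABLE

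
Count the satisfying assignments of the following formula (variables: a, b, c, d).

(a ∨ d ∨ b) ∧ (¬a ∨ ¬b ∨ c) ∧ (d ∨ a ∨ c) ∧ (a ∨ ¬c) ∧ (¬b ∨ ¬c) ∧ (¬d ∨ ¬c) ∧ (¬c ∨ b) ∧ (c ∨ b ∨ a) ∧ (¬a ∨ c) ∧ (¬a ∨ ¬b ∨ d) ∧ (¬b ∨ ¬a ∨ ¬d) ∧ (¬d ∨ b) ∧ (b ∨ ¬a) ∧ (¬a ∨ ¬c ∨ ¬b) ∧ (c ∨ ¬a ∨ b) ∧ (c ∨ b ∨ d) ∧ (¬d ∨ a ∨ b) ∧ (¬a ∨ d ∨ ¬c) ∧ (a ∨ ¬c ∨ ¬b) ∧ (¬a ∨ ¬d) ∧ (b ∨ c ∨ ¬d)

1

There are 2^4 = 16 truth assignments over (a, b, c, d).
Check each against the 21 clauses (columns in the order a, b, c, d):
  F F F F  ✗ fails (a ∨ d ∨ b)
  F F F T  ✗ fails (c ∨ b ∨ a)
  F F T F  ✗ fails (a ∨ d ∨ b)
  F F T T  ✗ fails (a ∨ ¬c)
  F T F F  ✗ fails (d ∨ a ∨ c)
  F T F T  ✓ satisfies all
  F T T F  ✗ fails (a ∨ ¬c)
  F T T T  ✗ fails (a ∨ ¬c)
  T F F F  ✗ fails (¬a ∨ c)
  T F F T  ✗ fails (¬a ∨ c)
  T F T F  ✗ fails (¬c ∨ b)
  T F T T  ✗ fails (¬d ∨ ¬c)
  T T F F  ✗ fails (¬a ∨ ¬b ∨ c)
  T T F T  ✗ fails (¬a ∨ ¬b ∨ c)
  T T T F  ✗ fails (¬b ∨ ¬c)
  T T T T  ✗ fails (¬b ∨ ¬c)
1 of the 16 rows is a model.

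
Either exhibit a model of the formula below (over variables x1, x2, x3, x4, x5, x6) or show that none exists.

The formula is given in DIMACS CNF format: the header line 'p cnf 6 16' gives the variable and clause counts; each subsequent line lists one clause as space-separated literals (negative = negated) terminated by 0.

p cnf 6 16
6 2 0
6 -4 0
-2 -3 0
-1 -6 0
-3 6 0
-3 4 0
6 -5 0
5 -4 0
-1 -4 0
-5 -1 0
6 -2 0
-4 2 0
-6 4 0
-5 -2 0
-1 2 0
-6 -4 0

Case x6 = True:
From the singleton clause (¬x1), x1 = False.
From the singleton clause (x4), x4 = True.
That conflicts with the unit clause (¬x4).
Undo x6 and try x6 = False.
From the singleton clause (x2), x2 = True.
That conflicts with the unit clause (¬x2).
Both values of x6 lead to a conflict.

UNSATISFIABLE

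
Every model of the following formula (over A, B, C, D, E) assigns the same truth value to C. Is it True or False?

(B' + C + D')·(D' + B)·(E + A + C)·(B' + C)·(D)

Suppose C = 0.
Unit clause (B') forces B = 0.
Unit clause (D') forces D = 0.
Now (D) is unsatisfied and unit — conflict.
So every satisfying assignment has C = True.

True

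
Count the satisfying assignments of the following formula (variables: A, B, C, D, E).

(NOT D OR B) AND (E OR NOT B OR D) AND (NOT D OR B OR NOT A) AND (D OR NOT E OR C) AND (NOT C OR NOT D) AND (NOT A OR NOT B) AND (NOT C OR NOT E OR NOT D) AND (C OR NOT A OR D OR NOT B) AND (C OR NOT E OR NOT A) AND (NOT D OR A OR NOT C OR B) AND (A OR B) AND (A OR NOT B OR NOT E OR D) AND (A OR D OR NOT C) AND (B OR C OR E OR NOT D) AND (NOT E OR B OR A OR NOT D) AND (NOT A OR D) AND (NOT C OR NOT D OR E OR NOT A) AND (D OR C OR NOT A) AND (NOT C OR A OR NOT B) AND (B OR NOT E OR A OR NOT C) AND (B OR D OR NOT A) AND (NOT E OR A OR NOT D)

1

There are 2^5 = 32 truth assignments over (A, B, C, D, E).
Split on A. With A = true, the clauses containing A are satisfied and NOT A drops from the rest; 0 of the 2^4 = 16 assignments to the other variables satisfy what remains.
With A = false, by the same count on the reduced clause set, 1 assignment works.
(One model: A=F, B=T, C=F, D=T, E=F.)
Total: 0 + 1 = 1.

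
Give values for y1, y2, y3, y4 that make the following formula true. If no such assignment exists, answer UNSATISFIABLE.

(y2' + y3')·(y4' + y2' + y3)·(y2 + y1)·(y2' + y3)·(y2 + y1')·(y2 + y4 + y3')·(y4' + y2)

Branch on y2: set y2 = 0.
(y1) alone gives y1 = 1.
That conflicts with the unit clause (y1').
Backtrack on y2: now try y2 = 1.
(y3') alone gives y3 = 0.
That conflicts with the unit clause (y3).
Neither y2 = 1 nor y2 = 0 works.

UNSATISFIABLE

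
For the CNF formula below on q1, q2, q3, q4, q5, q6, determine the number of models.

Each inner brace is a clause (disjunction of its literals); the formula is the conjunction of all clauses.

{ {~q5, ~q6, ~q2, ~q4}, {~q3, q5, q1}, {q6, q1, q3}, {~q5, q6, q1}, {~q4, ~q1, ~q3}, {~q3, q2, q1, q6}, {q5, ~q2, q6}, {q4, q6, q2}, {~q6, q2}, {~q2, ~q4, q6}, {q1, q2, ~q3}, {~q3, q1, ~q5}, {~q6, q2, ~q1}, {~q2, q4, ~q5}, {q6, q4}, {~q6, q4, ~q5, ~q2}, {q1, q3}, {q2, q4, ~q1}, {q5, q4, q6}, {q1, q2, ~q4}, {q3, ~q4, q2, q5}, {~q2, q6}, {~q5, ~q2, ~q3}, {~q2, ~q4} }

3

There are 2^6 = 64 truth assignments over (q1, q2, q3, q4, q5, q6).
Split on q6. With q6 = 1, the clauses containing q6 are satisfied and ~q6 drops from the rest; 2 of the 2^5 = 32 assignments to the other variables satisfy what remains.
With q6 = 0, by the same count on the reduced clause set, 1 assignment works.
(One model: q1=T, q2=F, q3=F, q4=T, q5=T, q6=F.)
Total: 2 + 1 = 3.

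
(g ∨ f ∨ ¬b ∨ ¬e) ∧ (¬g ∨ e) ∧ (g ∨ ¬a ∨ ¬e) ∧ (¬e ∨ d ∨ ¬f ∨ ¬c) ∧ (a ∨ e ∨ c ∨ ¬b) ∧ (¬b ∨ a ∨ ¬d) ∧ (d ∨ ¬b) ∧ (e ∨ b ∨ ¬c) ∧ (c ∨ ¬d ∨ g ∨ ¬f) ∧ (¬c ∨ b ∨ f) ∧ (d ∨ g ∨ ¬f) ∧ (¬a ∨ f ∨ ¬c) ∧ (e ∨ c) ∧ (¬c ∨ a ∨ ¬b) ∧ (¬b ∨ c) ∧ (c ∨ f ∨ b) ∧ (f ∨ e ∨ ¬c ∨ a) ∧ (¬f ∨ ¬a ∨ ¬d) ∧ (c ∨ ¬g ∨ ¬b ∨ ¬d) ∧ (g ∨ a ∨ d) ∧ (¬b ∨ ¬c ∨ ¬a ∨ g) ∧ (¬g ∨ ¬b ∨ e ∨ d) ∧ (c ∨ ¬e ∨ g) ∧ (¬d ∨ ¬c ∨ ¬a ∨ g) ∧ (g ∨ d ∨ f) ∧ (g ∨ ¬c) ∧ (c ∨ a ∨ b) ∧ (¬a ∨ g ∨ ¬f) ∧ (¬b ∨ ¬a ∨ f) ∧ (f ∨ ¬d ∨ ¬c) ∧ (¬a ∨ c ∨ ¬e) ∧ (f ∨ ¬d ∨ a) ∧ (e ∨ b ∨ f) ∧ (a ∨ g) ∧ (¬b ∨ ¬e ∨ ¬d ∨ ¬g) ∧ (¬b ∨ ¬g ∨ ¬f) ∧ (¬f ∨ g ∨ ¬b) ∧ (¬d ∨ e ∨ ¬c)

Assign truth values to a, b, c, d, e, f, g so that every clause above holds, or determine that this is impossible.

a ↦ False; b ↦ False; c ↦ True; d ↦ True; e ↦ True; f ↦ True; g ↦ True

Branch on g: set g = True.
Unit clause (e) forces e = True.
Branch on d: set d = True.
Unit clause (¬b) forces b = False.
Branch on c: set c = True.
Unit clause (f) forces f = True.
Unit clause (¬a) forces a = False.
Every clause now holds.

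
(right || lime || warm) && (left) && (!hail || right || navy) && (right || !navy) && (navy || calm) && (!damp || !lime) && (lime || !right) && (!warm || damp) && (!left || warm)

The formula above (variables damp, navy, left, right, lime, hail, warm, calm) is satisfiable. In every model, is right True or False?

False

Suppose right = true.
From the singleton clause (left), left = true.
From the singleton clause (lime), lime = true.
From the singleton clause (!damp), damp = false.
From the singleton clause (!warm), warm = false.
That conflicts with the unit clause (warm).
So every satisfying assignment has right = False.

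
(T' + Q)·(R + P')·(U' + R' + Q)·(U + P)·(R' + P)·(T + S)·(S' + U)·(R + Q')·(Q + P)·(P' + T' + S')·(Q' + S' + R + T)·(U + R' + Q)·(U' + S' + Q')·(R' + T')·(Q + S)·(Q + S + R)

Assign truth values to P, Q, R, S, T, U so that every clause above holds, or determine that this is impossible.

UNSATISFIABLE

Suppose T = 0.
(S) alone gives S = 1.
(U) alone gives U = 1.
(Q') alone gives Q = 0.
(R') alone gives R = 0.
(P') alone gives P = 0.
That conflicts with the unit clause (P).
Undo T and try T = 1.
(Q) alone gives Q = 1.
(R) alone gives R = 1.
That conflicts with the unit clause (R').
Either choice for T ends in contradiction.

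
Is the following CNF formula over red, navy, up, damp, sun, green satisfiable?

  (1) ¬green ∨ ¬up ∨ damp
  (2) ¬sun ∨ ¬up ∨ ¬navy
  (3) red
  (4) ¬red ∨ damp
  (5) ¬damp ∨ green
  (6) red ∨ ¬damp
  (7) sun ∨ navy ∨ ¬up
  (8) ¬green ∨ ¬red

From the singleton clause (red), red = True.
From the singleton clause (damp), damp = True.
From the singleton clause (green), green = True.
But (¬green) is also a unit clause — contradiction.
No assignment satisfies every clause.

No, unsatisfiable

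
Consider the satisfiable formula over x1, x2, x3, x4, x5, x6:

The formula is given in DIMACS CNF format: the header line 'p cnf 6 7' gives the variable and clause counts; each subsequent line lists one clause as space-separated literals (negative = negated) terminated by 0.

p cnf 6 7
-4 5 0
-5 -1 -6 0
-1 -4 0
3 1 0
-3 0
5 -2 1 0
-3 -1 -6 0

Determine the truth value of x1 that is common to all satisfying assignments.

True

Suppose x1 = False.
Unit clause (x3) forces x3 = True.
But (¬x3) is also a unit clause — contradiction.
So every satisfying assignment has x1 = True.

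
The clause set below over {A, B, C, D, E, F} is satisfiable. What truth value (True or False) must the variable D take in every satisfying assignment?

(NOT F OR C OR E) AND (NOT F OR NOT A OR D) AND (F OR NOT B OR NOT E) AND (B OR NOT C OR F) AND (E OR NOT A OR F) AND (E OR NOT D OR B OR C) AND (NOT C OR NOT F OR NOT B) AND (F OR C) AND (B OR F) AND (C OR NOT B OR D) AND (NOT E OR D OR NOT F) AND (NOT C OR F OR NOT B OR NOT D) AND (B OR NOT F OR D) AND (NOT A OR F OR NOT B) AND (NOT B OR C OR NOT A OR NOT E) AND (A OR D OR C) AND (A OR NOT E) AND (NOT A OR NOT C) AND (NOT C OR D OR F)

Suppose D = false.
Try F = false.
(C) alone gives C = true.
Now (NOT C) is unsatisfied and unit — conflict.
Backtrack on F: now try F = true.
(NOT A) alone gives A = false.
(NOT E) alone gives E = false.
(C) alone gives C = true.
(NOT B) alone gives B = false.
Now (B) is unsatisfied and unit — conflict.
Either choice for F ends in contradiction.
So every satisfying assignment has D = True.

True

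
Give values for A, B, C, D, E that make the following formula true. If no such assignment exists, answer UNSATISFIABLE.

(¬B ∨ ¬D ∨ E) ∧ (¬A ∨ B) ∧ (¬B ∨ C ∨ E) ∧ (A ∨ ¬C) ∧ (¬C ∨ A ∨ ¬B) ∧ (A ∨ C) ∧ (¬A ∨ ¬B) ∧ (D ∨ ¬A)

UNSATISFIABLE

Branch on A: set A = False.
The clause (¬C) is unit, so C = False.
That conflicts with the unit clause (C).
That branch fails; take A = True instead.
The clause (B) is unit, so B = True.
That conflicts with the unit clause (¬B).
Either choice for A ends in contradiction.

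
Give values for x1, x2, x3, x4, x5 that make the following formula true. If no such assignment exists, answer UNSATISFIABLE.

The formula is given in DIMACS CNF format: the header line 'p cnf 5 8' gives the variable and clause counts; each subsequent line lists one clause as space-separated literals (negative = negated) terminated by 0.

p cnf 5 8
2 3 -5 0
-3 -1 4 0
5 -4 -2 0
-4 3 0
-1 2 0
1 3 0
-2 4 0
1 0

x1: True; x2: True; x3: True; x4: True; x5: True

(x1) alone gives x1 = True.
(x2) alone gives x2 = True.
(x4) alone gives x4 = True.
(x5) alone gives x5 = True.
(x3) alone gives x3 = True.
All clauses are satisfied.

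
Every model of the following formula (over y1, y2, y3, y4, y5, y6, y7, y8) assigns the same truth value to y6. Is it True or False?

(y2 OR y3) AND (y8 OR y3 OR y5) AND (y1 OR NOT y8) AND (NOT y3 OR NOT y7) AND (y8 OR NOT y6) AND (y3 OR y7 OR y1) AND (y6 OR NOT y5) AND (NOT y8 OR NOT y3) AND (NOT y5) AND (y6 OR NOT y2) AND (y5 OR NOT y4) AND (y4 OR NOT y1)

Suppose y6 = true.
From the singleton clause (y8), y8 = true.
From the singleton clause (y1), y1 = true.
From the singleton clause (NOT y3), y3 = false.
From the singleton clause (y2), y2 = true.
From the singleton clause (NOT y5), y5 = false.
From the singleton clause (NOT y4), y4 = false.
That conflicts with the unit clause (y4).
So every satisfying assignment has y6 = False.

False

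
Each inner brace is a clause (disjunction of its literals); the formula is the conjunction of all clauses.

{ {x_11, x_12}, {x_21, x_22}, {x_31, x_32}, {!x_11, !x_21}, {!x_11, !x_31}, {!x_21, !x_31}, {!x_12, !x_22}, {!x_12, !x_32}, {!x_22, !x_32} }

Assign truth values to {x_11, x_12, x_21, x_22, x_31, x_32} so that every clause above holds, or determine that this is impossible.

UNSATISFIABLE

Try x_11 = true.
The clause (!x_21) is unit, so x_21 = false.
The clause (x_22) is unit, so x_22 = true.
The clause (!x_31) is unit, so x_31 = false.
The clause (x_32) is unit, so x_32 = true.
But (!x_32) is also a unit clause — contradiction.
So x_11 must be the other value — set x_11 = false.
The clause (x_12) is unit, so x_12 = true.
The clause (!x_22) is unit, so x_22 = false.
The clause (x_21) is unit, so x_21 = true.
The clause (!x_31) is unit, so x_31 = false.
The clause (x_32) is unit, so x_32 = true.
But (!x_32) is also a unit clause — contradiction.
Neither x_11 = true nor x_11 = false works.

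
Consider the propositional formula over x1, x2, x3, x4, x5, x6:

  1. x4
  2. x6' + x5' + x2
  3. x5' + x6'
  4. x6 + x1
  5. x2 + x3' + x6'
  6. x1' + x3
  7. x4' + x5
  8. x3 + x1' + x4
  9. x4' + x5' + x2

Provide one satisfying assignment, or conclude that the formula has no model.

The clause (x4) is unit, so x4 = 1.
The clause (x5) is unit, so x5 = 1.
The clause (x6') is unit, so x6 = 0.
The clause (x1) is unit, so x1 = 1.
The clause (x3) is unit, so x3 = 1.
The clause (x2) is unit, so x2 = 1.
All clauses are satisfied.

x1 ↦ 1; x2 ↦ 1; x3 ↦ 1; x4 ↦ 1; x5 ↦ 1; x6 ↦ 0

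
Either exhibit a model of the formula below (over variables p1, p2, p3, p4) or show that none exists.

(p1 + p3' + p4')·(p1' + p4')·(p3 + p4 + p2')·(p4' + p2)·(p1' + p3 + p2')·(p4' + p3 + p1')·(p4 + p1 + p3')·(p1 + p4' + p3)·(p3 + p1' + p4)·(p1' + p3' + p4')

p1: 0, p2: 0, p3: 0, p4: 0

Case p1 = 0:
Case p3 = 0:
From the singleton clause (p4'), p4 = 0.
From the singleton clause (p2'), p2 = 0.
All clauses are satisfied.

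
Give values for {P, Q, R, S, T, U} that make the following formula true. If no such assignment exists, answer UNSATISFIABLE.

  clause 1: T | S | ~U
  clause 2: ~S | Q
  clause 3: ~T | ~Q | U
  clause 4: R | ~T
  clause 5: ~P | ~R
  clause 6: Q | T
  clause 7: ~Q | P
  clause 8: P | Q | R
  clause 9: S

From the singleton clause (S), S = 1.
From the singleton clause (Q), Q = 1.
From the singleton clause (P), P = 1.
From the singleton clause (~R), R = 0.
From the singleton clause (~T), T = 0.
No clause remains; U is free.

P=1,  Q=1,  R=0,  S=1,  T=0,  U=0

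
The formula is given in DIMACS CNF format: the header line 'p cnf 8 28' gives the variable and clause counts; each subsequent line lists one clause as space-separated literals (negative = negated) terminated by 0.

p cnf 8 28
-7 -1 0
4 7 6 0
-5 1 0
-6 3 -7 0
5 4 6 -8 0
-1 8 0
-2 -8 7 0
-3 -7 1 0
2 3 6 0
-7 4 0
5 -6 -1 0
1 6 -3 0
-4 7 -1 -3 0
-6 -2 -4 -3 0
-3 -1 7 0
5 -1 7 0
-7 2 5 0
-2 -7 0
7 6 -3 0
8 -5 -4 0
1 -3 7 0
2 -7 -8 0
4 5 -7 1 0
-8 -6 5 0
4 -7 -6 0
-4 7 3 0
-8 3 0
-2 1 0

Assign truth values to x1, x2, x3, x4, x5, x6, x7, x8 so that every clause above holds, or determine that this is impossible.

x1: False, x2: False, x3: False, x4: False, x5: False, x6: True, x7: False, x8: False

Suppose x7 = False.
Suppose x4 = False.
From the singleton clause (x6), x6 = True.
Suppose x5 = False.
From the singleton clause (¬x1), x1 = False.
From the singleton clause (¬x3), x3 = False.
From the singleton clause (¬x8), x8 = False.
From the singleton clause (¬x2), x2 = False.
Every clause now holds.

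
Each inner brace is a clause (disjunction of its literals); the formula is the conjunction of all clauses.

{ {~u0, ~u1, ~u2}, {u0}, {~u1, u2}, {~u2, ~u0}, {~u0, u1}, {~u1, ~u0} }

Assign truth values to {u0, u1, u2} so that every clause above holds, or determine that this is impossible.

UNSATISFIABLE

From the singleton clause (u0), u0 = 1.
From the singleton clause (~u2), u2 = 0.
From the singleton clause (~u1), u1 = 0.
But (u1) is also a unit clause — contradiction.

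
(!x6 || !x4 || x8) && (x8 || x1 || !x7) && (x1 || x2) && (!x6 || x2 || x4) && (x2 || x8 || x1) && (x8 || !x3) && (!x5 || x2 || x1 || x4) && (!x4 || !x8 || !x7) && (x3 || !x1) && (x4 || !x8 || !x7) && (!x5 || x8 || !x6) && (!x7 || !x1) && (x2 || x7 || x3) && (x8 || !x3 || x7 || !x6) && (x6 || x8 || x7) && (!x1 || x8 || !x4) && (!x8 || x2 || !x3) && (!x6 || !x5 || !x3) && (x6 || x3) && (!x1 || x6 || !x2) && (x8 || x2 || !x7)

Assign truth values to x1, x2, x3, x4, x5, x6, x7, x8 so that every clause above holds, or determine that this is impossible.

Case x1 = false:
From the singleton clause (x2), x2 = true.
Case x8 = false:
From the singleton clause (!x7), x7 = false.
From the singleton clause (!x3), x3 = false.
From the singleton clause (x6), x6 = true.
From the singleton clause (!x4), x4 = false.
From the singleton clause (!x5), x5 = false.
Every clause now holds.

x1 ↦ false; x2 ↦ true; x3 ↦ false; x4 ↦ false; x5 ↦ false; x6 ↦ true; x7 ↦ false; x8 ↦ false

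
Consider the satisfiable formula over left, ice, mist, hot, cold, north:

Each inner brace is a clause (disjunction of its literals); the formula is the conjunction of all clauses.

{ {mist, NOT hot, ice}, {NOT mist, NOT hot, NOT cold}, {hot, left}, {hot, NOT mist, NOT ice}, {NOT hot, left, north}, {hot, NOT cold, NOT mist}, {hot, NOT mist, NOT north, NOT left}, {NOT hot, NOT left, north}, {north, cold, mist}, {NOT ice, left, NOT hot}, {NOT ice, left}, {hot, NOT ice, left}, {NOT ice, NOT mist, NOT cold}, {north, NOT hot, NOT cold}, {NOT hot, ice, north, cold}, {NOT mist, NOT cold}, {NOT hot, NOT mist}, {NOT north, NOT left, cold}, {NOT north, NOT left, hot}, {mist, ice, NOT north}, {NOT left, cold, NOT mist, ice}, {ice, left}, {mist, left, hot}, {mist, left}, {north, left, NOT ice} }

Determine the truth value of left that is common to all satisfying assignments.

Suppose left = false.
(hot) alone gives hot = true.
(north) alone gives north = true.
(NOT ice) alone gives ice = false.
That conflicts with the unit clause (ice).
So every satisfying assignment has left = True.

True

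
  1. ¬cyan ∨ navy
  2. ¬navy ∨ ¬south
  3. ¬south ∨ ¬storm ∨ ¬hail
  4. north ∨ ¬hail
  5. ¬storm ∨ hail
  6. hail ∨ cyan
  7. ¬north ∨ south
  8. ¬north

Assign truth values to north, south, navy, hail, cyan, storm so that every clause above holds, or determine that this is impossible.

north: False; south: False; navy: True; hail: False; cyan: True; storm: False

From the singleton clause (¬north), north = False.
From the singleton clause (¬hail), hail = False.
From the singleton clause (¬storm), storm = False.
From the singleton clause (cyan), cyan = True.
From the singleton clause (navy), navy = True.
From the singleton clause (¬south), south = False.
Every clause now holds.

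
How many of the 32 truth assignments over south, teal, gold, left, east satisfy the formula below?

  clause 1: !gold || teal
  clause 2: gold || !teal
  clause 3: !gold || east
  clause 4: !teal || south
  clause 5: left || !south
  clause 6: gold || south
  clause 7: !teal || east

3

There are 2^5 = 32 truth assignments over (south, teal, gold, left, east).
Split on gold. With gold = true, the clauses containing gold are satisfied and !gold drops from the rest; 1 of the 2^4 = 16 assignments to the other variables satisfy what remains.
With gold = false, by the same count on the reduced clause set, 2 assignments work.
(One model: south=T, teal=F, gold=F, left=T, east=F.)
Total: 1 + 2 = 3.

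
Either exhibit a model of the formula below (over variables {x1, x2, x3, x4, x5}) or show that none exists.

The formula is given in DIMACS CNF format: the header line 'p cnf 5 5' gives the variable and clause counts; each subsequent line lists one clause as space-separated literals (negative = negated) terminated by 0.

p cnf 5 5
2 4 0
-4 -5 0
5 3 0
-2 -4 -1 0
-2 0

x1 ↦ False,  x2 ↦ False,  x3 ↦ True,  x4 ↦ True,  x5 ↦ False

(¬x2) alone gives x2 = False.
(x4) alone gives x4 = True.
(¬x5) alone gives x5 = False.
(x3) alone gives x3 = True.
All clauses hold; x1 can take either value.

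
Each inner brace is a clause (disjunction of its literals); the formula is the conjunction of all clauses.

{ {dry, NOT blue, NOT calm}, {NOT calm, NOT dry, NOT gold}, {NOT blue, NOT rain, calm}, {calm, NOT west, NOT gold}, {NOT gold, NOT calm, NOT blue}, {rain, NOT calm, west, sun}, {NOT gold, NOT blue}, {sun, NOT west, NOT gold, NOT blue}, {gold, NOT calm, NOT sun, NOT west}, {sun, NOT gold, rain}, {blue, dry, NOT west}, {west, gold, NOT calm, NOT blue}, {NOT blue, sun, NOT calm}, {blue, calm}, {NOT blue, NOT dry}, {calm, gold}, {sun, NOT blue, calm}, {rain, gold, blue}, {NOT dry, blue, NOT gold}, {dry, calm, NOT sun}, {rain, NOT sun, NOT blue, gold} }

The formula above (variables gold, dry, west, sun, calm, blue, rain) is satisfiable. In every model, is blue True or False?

Suppose blue = true.
Unit clause (NOT gold) forces gold = false.
Unit clause (NOT dry) forces dry = false.
Unit clause (NOT calm) forces calm = false.
But (calm) is also a unit clause — contradiction.
So every satisfying assignment has blue = False.

False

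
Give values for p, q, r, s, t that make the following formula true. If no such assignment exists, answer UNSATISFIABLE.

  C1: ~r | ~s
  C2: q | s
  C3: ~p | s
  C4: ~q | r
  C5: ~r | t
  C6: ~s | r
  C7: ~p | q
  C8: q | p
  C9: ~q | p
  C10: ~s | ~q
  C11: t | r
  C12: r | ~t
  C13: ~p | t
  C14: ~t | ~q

UNSATISFIABLE

Branch on r: set r = 0.
Unit clause (~q) forces q = 0.
Unit clause (s) forces s = 1.
That conflicts with the unit clause (~s).
Undo r and try r = 1.
Unit clause (~s) forces s = 0.
Unit clause (q) forces q = 1.
Unit clause (~p) forces p = 0.
That conflicts with the unit clause (p).
Either choice for r ends in contradiction.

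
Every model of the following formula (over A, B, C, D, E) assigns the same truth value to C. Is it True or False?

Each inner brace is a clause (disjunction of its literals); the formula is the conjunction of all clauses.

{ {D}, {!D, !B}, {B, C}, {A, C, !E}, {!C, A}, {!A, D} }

Suppose C = false.
From the singleton clause (D), D = true.
From the singleton clause (!B), B = false.
Now (B) is unsatisfied and unit — conflict.
So every satisfying assignment has C = True.

True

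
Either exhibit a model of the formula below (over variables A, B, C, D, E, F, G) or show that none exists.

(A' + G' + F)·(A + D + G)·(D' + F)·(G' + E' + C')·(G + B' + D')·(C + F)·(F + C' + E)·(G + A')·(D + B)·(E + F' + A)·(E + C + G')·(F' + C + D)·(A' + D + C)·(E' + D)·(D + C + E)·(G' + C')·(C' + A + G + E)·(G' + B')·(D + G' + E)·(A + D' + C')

Suppose D = 1.
Unit clause (F) forces F = 1.
Suppose G = 0.
Unit clause (B') forces B = 0.
Unit clause (A') forces A = 0.
Unit clause (E) forces E = 1.
Unit clause (C') forces C = 0.
This assignment satisfies each clause.

A=0; B=0; C=0; D=1; E=1; F=1; G=0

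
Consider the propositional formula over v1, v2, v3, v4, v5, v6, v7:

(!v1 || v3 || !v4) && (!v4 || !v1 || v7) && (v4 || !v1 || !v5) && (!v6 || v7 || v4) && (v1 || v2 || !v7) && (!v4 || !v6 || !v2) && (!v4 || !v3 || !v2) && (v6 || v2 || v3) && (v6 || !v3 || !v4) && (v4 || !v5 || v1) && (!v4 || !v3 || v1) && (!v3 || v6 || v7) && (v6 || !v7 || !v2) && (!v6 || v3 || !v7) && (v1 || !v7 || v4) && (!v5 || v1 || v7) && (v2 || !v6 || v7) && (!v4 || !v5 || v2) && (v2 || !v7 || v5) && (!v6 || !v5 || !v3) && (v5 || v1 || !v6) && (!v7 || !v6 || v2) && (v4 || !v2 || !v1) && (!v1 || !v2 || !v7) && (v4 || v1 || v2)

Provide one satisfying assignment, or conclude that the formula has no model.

Try v1 = false.
Try v2 = true.
Try v4 = false.
Unit clause (!v5) forces v5 = false.
Unit clause (!v7) forces v7 = false.
Unit clause (!v6) forces v6 = false.
Unit clause (!v3) forces v3 = false.
Every clause now holds.

v1=false,  v2=true,  v3=false,  v4=false,  v5=false,  v6=false,  v7=false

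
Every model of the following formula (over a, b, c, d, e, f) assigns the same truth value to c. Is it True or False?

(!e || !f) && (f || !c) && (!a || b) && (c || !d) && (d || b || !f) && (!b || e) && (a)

Suppose c = true.
Unit clause (f) forces f = true.
Unit clause (!e) forces e = false.
Unit clause (!b) forces b = false.
Unit clause (!a) forces a = false.
Now (a) is unsatisfied and unit — conflict.
So every satisfying assignment has c = False.

False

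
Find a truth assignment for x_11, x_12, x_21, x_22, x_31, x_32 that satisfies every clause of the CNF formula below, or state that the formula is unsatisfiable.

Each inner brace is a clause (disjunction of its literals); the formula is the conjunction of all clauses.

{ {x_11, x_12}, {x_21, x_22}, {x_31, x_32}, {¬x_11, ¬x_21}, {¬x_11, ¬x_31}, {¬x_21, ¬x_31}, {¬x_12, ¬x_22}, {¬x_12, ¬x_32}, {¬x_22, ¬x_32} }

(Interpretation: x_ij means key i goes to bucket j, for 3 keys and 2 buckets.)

UNSATISFIABLE

Try x_11 = True.
From the singleton clause (¬x_21), x_21 = False.
From the singleton clause (x_22), x_22 = True.
From the singleton clause (¬x_31), x_31 = False.
From the singleton clause (x_32), x_32 = True.
Now (¬x_32) is unsatisfied and unit — conflict.
Backtrack on x_11: now try x_11 = False.
From the singleton clause (x_12), x_12 = True.
From the singleton clause (¬x_22), x_22 = False.
From the singleton clause (x_21), x_21 = True.
From the singleton clause (¬x_31), x_31 = False.
From the singleton clause (x_32), x_32 = True.
Now (¬x_32) is unsatisfied and unit — conflict.
Both values of x_11 lead to a conflict.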